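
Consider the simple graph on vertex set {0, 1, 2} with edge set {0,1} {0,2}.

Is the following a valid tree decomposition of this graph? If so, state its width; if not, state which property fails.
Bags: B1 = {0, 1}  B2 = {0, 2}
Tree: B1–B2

Vertex coverage: the bags together contain {0, 1, 2}, the full vertex set. Edge coverage: each edge of G has both endpoints in at least one bag. Running intersection: for every vertex, the bags containing it form a connected subtree. All three properties hold, so this is a valid tree decomposition of width max|bag| − 1 = 1, and hence tw(G) ≤ 1.

Yes; width 1.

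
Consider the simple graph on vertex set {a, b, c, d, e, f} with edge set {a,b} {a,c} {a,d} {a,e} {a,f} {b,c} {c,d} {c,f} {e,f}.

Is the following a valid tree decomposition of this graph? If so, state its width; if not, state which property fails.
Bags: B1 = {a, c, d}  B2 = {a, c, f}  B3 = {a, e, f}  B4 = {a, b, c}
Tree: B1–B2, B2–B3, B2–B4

Yes; width 2.

Vertex coverage: the bags together contain {a, b, c, d, e, f}, the full vertex set. Edge coverage: each edge of G has both endpoints in at least one bag. Running intersection: for every vertex, the bags containing it form a connected subtree. All three properties hold, so this is a valid tree decomposition of width max|bag| − 1 = 2, and hence tw(G) ≤ 2.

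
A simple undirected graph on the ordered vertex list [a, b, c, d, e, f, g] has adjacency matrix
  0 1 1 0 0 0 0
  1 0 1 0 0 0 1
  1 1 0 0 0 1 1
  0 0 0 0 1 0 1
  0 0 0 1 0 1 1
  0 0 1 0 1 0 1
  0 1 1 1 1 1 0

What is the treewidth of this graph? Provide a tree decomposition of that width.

Treewidth 2.
One optimal decomposition is:
Bags: B1 = {d, e, g}  B2 = {e, f, g}  B3 = {c, f, g}  B4 = {b, c, g}  B5 = {a, b, c}
Tree: B1–B2, B2–B3, B3–B4, B4–B5

The largest bag has 3 vertices, giving width 2; this decomposition certifies tw(G) ≤ 2. Conversely, {d, e, g} is a clique of size 3, and the vertices of any clique must share a bag in every tree decomposition; so some bag has ≥ 3 vertices and tw(G) ≥ 2. The upper and lower bounds meet at 2, so that is the treewidth.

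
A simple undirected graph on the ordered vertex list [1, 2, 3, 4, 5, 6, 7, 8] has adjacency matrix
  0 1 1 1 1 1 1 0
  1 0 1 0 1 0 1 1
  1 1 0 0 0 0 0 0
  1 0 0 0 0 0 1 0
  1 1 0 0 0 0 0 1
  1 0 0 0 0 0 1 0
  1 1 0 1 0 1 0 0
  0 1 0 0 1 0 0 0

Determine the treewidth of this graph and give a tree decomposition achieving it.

Every bag has size at most 3, so the width is 3 − 1 = 2 and tw(G) ≤ 2. For the lower bound, the 3 vertices {2, 5, 8} are pairwise adjacent, and any tree decomposition puts a clique entirely inside one bag — forcing width ≥ 2. Hence tw(G) = 2 exactly.

Treewidth 2.
One such decomposition:
Bags: B1 = {1, 2, 7}  B2 = {1, 2, 5}  B3 = {1, 6, 7}  B4 = {2, 5, 8}  B5 = {1, 4, 7}  B6 = {1, 2, 3}
Tree: B1–B2, B1–B3, B2–B4, B1–B5, B2–B6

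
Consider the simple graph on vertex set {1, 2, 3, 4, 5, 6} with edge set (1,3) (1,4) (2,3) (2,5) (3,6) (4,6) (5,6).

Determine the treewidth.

A width-2 tree decomposition is:
Bags: B1 = {1, 3, 4}  B2 = {3, 4, 6}  B3 = {2, 3, 6}  B4 = {2, 5, 6}
Tree: B1–B2, B2–B3, B3–B4
Each bag holds 3 vertices, so the decomposition has width 2, which upper-bounds the treewidth. The edges 1–4–6–3–1 form a cycle, so G is not a tree and its treewidth is at least 2. Combining the bounds, tw(G) = 2.

2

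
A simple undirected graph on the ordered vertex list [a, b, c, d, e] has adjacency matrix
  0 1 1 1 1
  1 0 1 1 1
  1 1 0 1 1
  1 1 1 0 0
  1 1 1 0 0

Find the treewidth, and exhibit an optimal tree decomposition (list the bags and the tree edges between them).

Treewidth 3.
One optimal decomposition is:
Bags: B1 = {a, b, c, d}  B2 = {a, b, c, e}
Tree: B1–B2

The largest bag has 4 vertices, giving width 3; this decomposition certifies tw(G) ≤ 3. For the lower bound, the 4 vertices {a, b, c, d} are pairwise adjacent, and any tree decomposition puts a clique entirely inside one bag — forcing width ≥ 3. Therefore the treewidth is 3.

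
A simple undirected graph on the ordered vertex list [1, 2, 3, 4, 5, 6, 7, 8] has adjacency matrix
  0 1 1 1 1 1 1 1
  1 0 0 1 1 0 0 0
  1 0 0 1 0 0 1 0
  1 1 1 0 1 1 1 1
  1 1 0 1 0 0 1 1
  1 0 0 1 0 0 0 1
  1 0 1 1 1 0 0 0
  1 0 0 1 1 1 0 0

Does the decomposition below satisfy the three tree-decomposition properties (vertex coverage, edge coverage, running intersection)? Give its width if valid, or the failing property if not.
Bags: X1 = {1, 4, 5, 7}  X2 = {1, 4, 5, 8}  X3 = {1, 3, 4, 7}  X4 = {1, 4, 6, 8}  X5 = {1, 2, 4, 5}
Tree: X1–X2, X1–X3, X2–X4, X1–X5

Checking the three conditions: (i) the bags cover all of {1, 2, 3, 4, 5, 6, 7, 8}; (ii) for each edge, some bag contains both endpoints; (iii) the bags containing any fixed vertex form a subtree. All hold, so the decomposition is valid with width 4 − 1 = 3.

Yes; width 3.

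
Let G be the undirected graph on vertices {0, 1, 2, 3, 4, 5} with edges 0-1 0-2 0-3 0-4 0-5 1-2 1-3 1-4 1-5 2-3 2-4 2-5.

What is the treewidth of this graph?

A width-3 tree decomposition is:
Bags: B1 = {0, 1, 2, 4}  B2 = {0, 1, 2, 3}  B3 = {0, 1, 2, 5}
Tree: B1–B2, B2–B3
Every bag has size at most 4, so the width is 4 − 1 = 3 and tw(G) ≤ 3. For the lower bound, the 4 vertices {0, 1, 2, 3} are pairwise adjacent, and any tree decomposition puts a clique entirely inside one bag — forcing width ≥ 3. Therefore the treewidth is 3.

3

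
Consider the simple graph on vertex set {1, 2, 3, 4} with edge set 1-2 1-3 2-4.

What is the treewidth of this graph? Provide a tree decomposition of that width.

Each bag holds 2 vertices, so the decomposition has width 1, which upper-bounds the treewidth. Since G has at least one edge (e.g. 4–2), it is not an edgeless graph, so tw(G) ≥ 1. The upper and lower bounds meet at 1, so that is the treewidth.

Treewidth 1.
One optimal decomposition is:
Bags: B1 = {2, 4}  B2 = {1, 2}  B3 = {1, 3}
Tree: B1–B2, B2–B3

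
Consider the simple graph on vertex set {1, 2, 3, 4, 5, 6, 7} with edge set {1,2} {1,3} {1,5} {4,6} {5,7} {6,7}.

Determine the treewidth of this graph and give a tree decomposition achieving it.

Each bag holds 2 vertices, so the decomposition has width 1, which upper-bounds the treewidth. Any graph with an edge has treewidth ≥ 1, and G has the edge 6–7. Therefore the treewidth is 1.

Treewidth 1.
Bags: B1 = {6, 7}  B2 = {5, 7}  B3 = {1, 5}  B4 = {1, 2}  B5 = {1, 3}  B6 = {4, 6}
Tree: B1–B2, B2–B3, B3–B4, B4–B5, B1–B6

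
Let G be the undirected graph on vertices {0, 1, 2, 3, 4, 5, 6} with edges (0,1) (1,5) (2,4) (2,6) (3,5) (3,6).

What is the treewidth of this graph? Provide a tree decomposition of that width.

Treewidth 1.
One such decomposition:
Bags: B1 = {0, 1}  B2 = {1, 5}  B3 = {3, 5}  B4 = {3, 6}  B5 = {2, 6}  B6 = {2, 4}
Tree: B1–B2, B2–B3, B3–B4, B4–B5, B5–B6

The largest bag has 2 vertices, giving width 1; this decomposition certifies tw(G) ≤ 1. Since G has at least one edge (e.g. 0–1), it is not an edgeless graph, so tw(G) ≥ 1. Therefore the treewidth is 1.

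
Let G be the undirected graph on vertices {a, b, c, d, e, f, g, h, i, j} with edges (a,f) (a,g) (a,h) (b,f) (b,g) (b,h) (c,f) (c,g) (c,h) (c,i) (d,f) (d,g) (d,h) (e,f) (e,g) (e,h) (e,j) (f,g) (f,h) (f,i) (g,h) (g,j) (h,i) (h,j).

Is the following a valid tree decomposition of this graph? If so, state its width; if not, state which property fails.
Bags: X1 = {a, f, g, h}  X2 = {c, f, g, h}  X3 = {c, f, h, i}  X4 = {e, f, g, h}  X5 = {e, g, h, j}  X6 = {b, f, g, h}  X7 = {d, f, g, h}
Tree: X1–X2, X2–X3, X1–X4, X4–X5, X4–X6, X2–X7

Yes; width 3.

Vertex coverage: the bags together contain {a, b, c, d, e, f, g, h, i, j}, the full vertex set. Edge coverage: each edge of G has both endpoints in at least one bag. Running intersection: for every vertex, the bags containing it form a connected subtree. All three properties hold, so this is a valid tree decomposition of width max|bag| − 1 = 3, and hence tw(G) ≤ 3.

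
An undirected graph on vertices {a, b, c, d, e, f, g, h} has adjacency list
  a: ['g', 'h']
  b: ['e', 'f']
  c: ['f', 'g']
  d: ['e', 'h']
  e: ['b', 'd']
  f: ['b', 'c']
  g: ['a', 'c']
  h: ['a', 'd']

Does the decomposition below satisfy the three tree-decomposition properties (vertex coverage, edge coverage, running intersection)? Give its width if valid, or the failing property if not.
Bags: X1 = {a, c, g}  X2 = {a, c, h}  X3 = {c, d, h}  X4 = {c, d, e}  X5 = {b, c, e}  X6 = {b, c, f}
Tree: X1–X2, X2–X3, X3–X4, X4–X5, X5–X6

Yes; width 2.

Checking the three conditions: (i) the bags cover all of {a, b, c, d, e, f, g, h}; (ii) for each edge, some bag contains both endpoints; (iii) the bags containing any fixed vertex form a subtree. All hold, so the decomposition is valid with width 3 − 1 = 2.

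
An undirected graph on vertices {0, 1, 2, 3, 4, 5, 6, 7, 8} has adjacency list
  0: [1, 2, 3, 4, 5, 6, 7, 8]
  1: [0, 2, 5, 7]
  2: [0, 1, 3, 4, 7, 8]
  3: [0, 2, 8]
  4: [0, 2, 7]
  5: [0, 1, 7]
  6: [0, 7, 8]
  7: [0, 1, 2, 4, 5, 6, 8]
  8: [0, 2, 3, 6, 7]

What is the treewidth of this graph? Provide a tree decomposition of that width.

Every bag has size at most 4, so the width is 4 − 1 = 3 and tw(G) ≤ 3. Conversely, {0, 2, 3, 8} is a clique of size 4, and the vertices of any clique must share a bag in every tree decomposition; so some bag has ≥ 4 vertices and tw(G) ≥ 3. Hence tw(G) = 3 exactly.

Treewidth 3.
Bags: B1 = {0, 2, 7, 8}  B2 = {0, 2, 3, 8}  B3 = {0, 6, 7, 8}  B4 = {0, 2, 4, 7}  B5 = {0, 1, 2, 7}  B6 = {0, 1, 5, 7}
Tree: B1–B2, B1–B3, B1–B4, B1–B5, B5–B6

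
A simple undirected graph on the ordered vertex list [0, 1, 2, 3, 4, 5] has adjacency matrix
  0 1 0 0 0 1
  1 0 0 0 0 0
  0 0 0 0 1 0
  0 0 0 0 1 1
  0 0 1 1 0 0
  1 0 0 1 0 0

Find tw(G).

1

A width-1 tree decomposition is:
Bags: B1 = {0, 1}  B2 = {0, 5}  B3 = {3, 5}  B4 = {3, 4}  B5 = {2, 4}
Tree: B1–B2, B2–B3, B3–B4, B4–B5
Every bag has size at most 2, so the width is 2 − 1 = 1 and tw(G) ≤ 1. Any graph with an edge has treewidth ≥ 1, and G has the edge 1–0. The upper and lower bounds meet at 1, so that is the treewidth.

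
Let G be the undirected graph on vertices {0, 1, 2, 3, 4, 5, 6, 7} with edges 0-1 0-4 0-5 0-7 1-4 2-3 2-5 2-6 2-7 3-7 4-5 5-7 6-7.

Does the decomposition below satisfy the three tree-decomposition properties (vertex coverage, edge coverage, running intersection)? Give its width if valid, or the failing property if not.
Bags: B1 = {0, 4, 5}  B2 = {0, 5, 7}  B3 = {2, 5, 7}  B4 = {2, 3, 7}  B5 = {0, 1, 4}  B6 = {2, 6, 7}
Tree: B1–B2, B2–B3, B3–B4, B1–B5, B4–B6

Yes; width 2.

Checking the three conditions: (i) the bags cover all of {0, 1, 2, 3, 4, 5, 6, 7}; (ii) for each edge, some bag contains both endpoints; (iii) the bags containing any fixed vertex form a subtree. All hold, so the decomposition is valid with width 3 − 1 = 2.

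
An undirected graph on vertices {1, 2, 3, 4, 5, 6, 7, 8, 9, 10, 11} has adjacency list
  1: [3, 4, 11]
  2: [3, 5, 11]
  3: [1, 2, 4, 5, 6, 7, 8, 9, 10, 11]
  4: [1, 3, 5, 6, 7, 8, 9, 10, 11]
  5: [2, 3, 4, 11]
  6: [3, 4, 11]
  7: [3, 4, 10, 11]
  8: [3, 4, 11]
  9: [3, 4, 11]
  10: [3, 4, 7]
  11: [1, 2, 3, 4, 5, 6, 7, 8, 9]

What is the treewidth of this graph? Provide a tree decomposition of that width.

Treewidth 3.
One such decomposition:
Bags: B1 = {3, 4, 6, 11}  B2 = {3, 4, 8, 11}  B3 = {3, 4, 5, 11}  B4 = {3, 4, 9, 11}  B5 = {3, 4, 7, 11}  B6 = {3, 4, 7, 10}  B7 = {2, 3, 5, 11}  B8 = {1, 3, 4, 11}
Tree: B1–B2, B1–B3, B3–B4, B4–B5, B5–B6, B3–B7, B5–B8

Each bag holds 4 vertices, so the decomposition has width 3, which upper-bounds the treewidth. Conversely, {2, 3, 5, 11} is a clique of size 4, and the vertices of any clique must share a bag in every tree decomposition; so some bag has ≥ 4 vertices and tw(G) ≥ 3. Combining the bounds, tw(G) = 3.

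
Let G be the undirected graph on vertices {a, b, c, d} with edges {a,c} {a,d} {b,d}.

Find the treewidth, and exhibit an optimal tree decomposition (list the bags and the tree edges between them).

Treewidth 1.
One such decomposition:
Bags: B1 = {a, c}  B2 = {a, d}  B3 = {b, d}
Tree: B1–B2, B2–B3

Every bag has size at most 2, so the width is 2 − 1 = 1 and tw(G) ≤ 1. Since G has at least one edge (e.g. c–a), it is not an edgeless graph, so tw(G) ≥ 1. Hence tw(G) = 1 exactly.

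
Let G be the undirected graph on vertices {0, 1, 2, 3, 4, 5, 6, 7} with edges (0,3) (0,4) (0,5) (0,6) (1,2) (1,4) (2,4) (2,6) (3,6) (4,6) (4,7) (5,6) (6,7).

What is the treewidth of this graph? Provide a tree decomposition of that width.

Every bag has size at most 3, so the width is 3 − 1 = 2 and tw(G) ≤ 2. On the other hand G contains the 3-clique {1, 2, 4}. A clique must lie in a single bag of any decomposition, so no decomposition can have width below 2. Combining the bounds, tw(G) = 2.

Treewidth 2.
One such decomposition:
Bags: B1 = {0, 4, 6}  B2 = {2, 4, 6}  B3 = {4, 6, 7}  B4 = {0, 3, 6}  B5 = {1, 2, 4}  B6 = {0, 5, 6}
Tree: B1–B2, B1–B3, B1–B4, B2–B5, B4–B6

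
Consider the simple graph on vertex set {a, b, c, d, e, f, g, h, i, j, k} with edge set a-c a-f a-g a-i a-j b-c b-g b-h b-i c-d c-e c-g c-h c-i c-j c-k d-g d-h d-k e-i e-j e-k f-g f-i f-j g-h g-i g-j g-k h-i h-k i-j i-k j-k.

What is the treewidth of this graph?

A width-4 tree decomposition is:
Bags: B1 = {c, g, h, i, k}  B2 = {c, g, i, j, k}  B3 = {c, d, g, h, k}  B4 = {a, c, g, i, j}  B5 = {b, c, g, h, i}  B6 = {a, f, g, i, j}  B7 = {c, e, i, j, k}
Tree: B1–B2, B1–B3, B2–B4, B1–B5, B4–B6, B2–B7
Every bag has size at most 5, so the width is 5 − 1 = 4 and tw(G) ≤ 4. On the other hand G contains the 5-clique {c, d, g, h, k}. A clique must lie in a single bag of any decomposition, so no decomposition can have width below 4. The upper and lower bounds meet at 4, so that is the treewidth.

4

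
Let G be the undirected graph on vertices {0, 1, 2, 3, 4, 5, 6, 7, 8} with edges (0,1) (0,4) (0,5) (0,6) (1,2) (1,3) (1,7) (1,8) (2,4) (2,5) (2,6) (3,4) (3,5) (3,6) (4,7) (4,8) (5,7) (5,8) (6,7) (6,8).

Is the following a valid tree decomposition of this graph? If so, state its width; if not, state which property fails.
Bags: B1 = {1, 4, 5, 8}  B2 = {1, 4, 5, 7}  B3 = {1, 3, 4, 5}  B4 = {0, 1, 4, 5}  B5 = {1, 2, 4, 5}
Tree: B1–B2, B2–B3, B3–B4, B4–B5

A tree decomposition must satisfy three properties: every vertex lies in some bag; for every edge, both endpoints lie together in some bag; and for every vertex, the bags containing it form a connected subtree. Here vertex 6 appears in no bag, so the decomposition is invalid.

No — vertex 6 appears in no bag.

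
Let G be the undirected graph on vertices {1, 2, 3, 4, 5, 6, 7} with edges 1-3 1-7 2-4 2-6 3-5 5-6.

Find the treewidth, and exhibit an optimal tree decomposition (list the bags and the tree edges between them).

Treewidth 1.
Bags: B1 = {2, 4}  B2 = {2, 6}  B3 = {5, 6}  B4 = {3, 5}  B5 = {1, 3}  B6 = {1, 7}
Tree: B1–B2, B2–B3, B3–B4, B4–B5, B5–B6

The largest bag has 2 vertices, giving width 1; this decomposition certifies tw(G) ≤ 1. G has an edge, so its treewidth is at least 1. The upper and lower bounds meet at 1, so that is the treewidth.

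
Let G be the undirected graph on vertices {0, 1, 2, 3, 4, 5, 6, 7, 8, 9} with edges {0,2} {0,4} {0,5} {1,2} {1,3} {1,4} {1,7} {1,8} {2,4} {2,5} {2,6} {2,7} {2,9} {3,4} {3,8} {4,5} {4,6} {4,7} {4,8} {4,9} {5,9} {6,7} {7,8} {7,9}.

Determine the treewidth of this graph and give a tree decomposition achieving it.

Treewidth 3.
Bags: B1 = {1, 4, 7, 8}  B2 = {1, 2, 4, 7}  B3 = {1, 3, 4, 8}  B4 = {2, 4, 6, 7}  B5 = {2, 4, 7, 9}  B6 = {2, 4, 5, 9}  B7 = {0, 2, 4, 5}
Tree: B1–B2, B1–B3, B2–B4, B2–B5, B5–B6, B6–B7

The largest bag has 4 vertices, giving width 3; this decomposition certifies tw(G) ≤ 3. Conversely, {1, 3, 4, 8} is a clique of size 4, and the vertices of any clique must share a bag in every tree decomposition; so some bag has ≥ 4 vertices and tw(G) ≥ 3. Combining the bounds, tw(G) = 3.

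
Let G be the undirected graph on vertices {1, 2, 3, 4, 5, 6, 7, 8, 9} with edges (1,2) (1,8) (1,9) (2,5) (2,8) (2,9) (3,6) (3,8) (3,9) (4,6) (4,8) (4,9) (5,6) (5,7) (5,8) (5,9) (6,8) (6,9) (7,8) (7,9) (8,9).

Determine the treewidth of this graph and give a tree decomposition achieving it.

Treewidth 3.
One such decomposition:
Bags: B1 = {4, 6, 8, 9}  B2 = {5, 6, 8, 9}  B3 = {2, 5, 8, 9}  B4 = {5, 7, 8, 9}  B5 = {1, 2, 8, 9}  B6 = {3, 6, 8, 9}
Tree: B1–B2, B2–B3, B2–B4, B3–B5, B1–B6

Every bag has size at most 4, so the width is 4 − 1 = 3 and tw(G) ≤ 3. On the other hand G contains the 4-clique {1, 2, 8, 9}. A clique must lie in a single bag of any decomposition, so no decomposition can have width below 3. The upper and lower bounds meet at 3, so that is the treewidth.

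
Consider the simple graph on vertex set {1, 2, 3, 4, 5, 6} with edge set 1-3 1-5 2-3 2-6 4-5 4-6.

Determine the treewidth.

A width-2 tree decomposition is:
Bags: B1 = {1, 4, 5}  B2 = {1, 4, 6}  B3 = {1, 2, 6}  B4 = {1, 2, 3}
Tree: B1–B2, B2–B3, B3–B4
Each bag holds 3 vertices, so the decomposition has width 2, which upper-bounds the treewidth. The edges 1–5–4–6–2–3–1 form a cycle, so G is not a tree and its treewidth is at least 2. The upper and lower bounds meet at 2, so that is the treewidth.

2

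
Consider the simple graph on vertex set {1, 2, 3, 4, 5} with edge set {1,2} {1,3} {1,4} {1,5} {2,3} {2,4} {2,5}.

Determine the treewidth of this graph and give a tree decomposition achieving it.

Treewidth 2.
One such decomposition:
Bags: B1 = {1, 2, 3}  B2 = {1, 2, 4}  B3 = {1, 2, 5}
Tree: B1–B2, B1–B3

Every bag has size at most 3, so the width is 3 − 1 = 2 and tw(G) ≤ 2. On the other hand G contains the 3-clique {1, 2, 3}. A clique must lie in a single bag of any decomposition, so no decomposition can have width below 2. Hence tw(G) = 2 exactly.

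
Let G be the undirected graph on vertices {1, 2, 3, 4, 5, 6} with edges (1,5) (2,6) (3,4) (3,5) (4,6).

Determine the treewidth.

1

A width-1 tree decomposition is:
Bags: B1 = {2, 6}  B2 = {4, 6}  B3 = {3, 4}  B4 = {3, 5}  B5 = {1, 5}
Tree: B1–B2, B2–B3, B3–B4, B4–B5
Each bag holds 2 vertices, so the decomposition has width 1, which upper-bounds the treewidth. G has an edge, so its treewidth is at least 1. Hence tw(G) = 1 exactly.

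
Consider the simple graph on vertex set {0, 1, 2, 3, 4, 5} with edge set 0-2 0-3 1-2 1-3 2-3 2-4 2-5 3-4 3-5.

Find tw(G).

A width-2 tree decomposition is:
Bags: B1 = {2, 3, 5}  B2 = {2, 3, 4}  B3 = {0, 2, 3}  B4 = {1, 2, 3}
Tree: B1–B2, B2–B3, B1–B4
Each bag holds 3 vertices, so the decomposition has width 2, which upper-bounds the treewidth. On the other hand G contains the 3-clique {0, 2, 3}. A clique must lie in a single bag of any decomposition, so no decomposition can have width below 2. Therefore the treewidth is 2.

2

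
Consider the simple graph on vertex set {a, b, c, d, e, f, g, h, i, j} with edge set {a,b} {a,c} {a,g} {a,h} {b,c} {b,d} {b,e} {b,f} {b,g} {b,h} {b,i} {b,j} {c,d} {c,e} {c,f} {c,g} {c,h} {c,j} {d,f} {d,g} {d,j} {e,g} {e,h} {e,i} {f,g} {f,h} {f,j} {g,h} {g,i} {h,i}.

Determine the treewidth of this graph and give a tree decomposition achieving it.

Every bag has size at most 5, so the width is 5 − 1 = 4 and tw(G) ≤ 4. For the lower bound, the 5 vertices {b, c, d, f, g} are pairwise adjacent, and any tree decomposition puts a clique entirely inside one bag — forcing width ≥ 4. Combining the bounds, tw(G) = 4.

Treewidth 4.
One such decomposition:
Bags: B1 = {b, c, f, g, h}  B2 = {a, b, c, g, h}  B3 = {b, c, d, f, g}  B4 = {b, c, e, g, h}  B5 = {b, e, g, h, i}  B6 = {b, c, d, f, j}
Tree: B1–B2, B1–B3, B2–B4, B4–B5, B3–B6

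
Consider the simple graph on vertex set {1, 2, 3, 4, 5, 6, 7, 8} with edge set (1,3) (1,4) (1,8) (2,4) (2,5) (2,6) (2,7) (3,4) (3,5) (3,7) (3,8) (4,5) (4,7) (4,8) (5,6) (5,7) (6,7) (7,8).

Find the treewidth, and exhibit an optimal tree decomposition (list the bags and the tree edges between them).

Treewidth 3.
Bags: B1 = {3, 4, 7, 8}  B2 = {3, 4, 5, 7}  B3 = {2, 4, 5, 7}  B4 = {1, 3, 4, 8}  B5 = {2, 5, 6, 7}
Tree: B1–B2, B2–B3, B1–B4, B3–B5

Every bag has size at most 4, so the width is 4 − 1 = 3 and tw(G) ≤ 3. For the lower bound, the 4 vertices {2, 4, 5, 7} are pairwise adjacent, and any tree decomposition puts a clique entirely inside one bag — forcing width ≥ 3. The upper and lower bounds meet at 3, so that is the treewidth.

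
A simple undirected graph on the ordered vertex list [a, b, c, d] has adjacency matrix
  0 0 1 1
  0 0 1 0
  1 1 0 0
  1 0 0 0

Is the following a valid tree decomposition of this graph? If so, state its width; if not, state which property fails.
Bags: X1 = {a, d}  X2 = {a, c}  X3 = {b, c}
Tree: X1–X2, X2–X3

Every vertex of G appears in some bag (union = {a, b, c, d}); every edge is covered by a bag; and for each vertex v the set of bags containing v is connected in the bag tree. The decomposition is therefore valid. The largest bag has 2 vertices, so the width is 1.

Yes; width 1.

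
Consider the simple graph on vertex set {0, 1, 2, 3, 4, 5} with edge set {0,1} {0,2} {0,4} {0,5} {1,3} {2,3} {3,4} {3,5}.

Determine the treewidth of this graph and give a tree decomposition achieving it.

The largest bag has 3 vertices, giving width 2; this decomposition certifies tw(G) ≤ 2. The edges 3–2–0–5–3 form a cycle, so G is not a tree and its treewidth is at least 2. Therefore the treewidth is 2.

Treewidth 2.
One optimal decomposition is:
Bags: B1 = {0, 2, 3}  B2 = {0, 3, 5}  B3 = {0, 1, 3}  B4 = {0, 3, 4}
Tree: B1–B2, B2–B3, B3–B4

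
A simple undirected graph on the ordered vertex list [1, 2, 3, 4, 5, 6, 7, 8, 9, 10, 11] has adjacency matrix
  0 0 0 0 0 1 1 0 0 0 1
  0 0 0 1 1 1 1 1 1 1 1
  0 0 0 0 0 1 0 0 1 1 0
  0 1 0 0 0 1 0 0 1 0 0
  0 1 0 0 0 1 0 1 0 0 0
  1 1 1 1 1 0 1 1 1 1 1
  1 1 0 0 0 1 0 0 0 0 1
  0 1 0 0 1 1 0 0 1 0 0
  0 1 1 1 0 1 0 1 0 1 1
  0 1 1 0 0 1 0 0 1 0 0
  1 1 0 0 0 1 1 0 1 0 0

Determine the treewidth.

3

A width-3 tree decomposition is:
Bags: B1 = {2, 6, 9, 11}  B2 = {2, 6, 8, 9}  B3 = {2, 6, 7, 11}  B4 = {2, 5, 6, 8}  B5 = {2, 6, 9, 10}  B6 = {3, 6, 9, 10}  B7 = {1, 6, 7, 11}  B8 = {2, 4, 6, 9}
Tree: B1–B2, B1–B3, B2–B4, B1–B5, B5–B6, B3–B7, B1–B8
Each bag holds 4 vertices, so the decomposition has width 3, which upper-bounds the treewidth. For the lower bound, the 4 vertices {1, 6, 7, 11} are pairwise adjacent, and any tree decomposition puts a clique entirely inside one bag — forcing width ≥ 3. The upper and lower bounds meet at 3, so that is the treewidth.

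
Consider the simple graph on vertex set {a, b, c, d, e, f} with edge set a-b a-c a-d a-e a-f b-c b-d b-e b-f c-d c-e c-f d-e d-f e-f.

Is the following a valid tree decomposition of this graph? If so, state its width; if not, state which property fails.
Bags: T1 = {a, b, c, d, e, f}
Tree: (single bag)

Vertex coverage: the bags together contain {a, b, c, d, e, f}, the full vertex set. Edge coverage: each edge of G has both endpoints in at least one bag. Running intersection: for every vertex, the bags containing it form a connected subtree. All three properties hold, so this is a valid tree decomposition of width max|bag| − 1 = 5, and hence tw(G) ≤ 5.

Yes; width 5.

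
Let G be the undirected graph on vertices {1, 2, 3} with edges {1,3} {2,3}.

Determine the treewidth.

1

A width-1 tree decomposition is:
Bags: B1 = {2, 3}  B2 = {1, 3}
Tree: B1–B2
The largest bag has 2 vertices, giving width 1; this decomposition certifies tw(G) ≤ 1. G has an edge, so its treewidth is at least 1. Hence tw(G) = 1 exactly.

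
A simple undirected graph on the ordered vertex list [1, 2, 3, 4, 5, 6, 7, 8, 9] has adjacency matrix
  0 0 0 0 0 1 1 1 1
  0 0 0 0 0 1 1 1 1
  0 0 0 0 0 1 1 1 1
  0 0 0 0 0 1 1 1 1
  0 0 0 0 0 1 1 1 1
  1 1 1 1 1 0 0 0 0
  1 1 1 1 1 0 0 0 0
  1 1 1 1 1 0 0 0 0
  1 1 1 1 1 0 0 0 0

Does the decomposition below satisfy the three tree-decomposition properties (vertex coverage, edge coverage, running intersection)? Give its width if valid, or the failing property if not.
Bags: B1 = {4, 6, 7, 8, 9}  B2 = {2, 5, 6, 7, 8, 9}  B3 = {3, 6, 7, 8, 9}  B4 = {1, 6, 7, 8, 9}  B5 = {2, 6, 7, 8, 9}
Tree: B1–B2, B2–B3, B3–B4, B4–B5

A tree decomposition must satisfy three properties: every vertex lies in some bag; for every edge, both endpoints lie together in some bag; and for every vertex, the bags containing it form a connected subtree. Here bags containing vertex 2 are not connected in the tree, so the decomposition is invalid.

No — bags containing vertex 2 are not connected in the tree.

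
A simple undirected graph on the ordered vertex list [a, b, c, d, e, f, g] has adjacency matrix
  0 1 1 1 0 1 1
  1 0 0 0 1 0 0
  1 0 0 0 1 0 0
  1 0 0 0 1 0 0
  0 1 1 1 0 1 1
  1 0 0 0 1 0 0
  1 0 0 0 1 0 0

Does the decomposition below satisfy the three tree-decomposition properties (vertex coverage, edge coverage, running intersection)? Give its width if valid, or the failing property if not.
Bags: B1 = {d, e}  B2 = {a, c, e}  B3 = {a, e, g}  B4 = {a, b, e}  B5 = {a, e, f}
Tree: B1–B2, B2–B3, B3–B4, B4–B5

A tree decomposition must satisfy three properties: every vertex lies in some bag; for every edge, both endpoints lie together in some bag; and for every vertex, the bags containing it form a connected subtree. Here edge (a,d) lies in no bag, so the decomposition is invalid.

No — edge (a,d) lies in no bag.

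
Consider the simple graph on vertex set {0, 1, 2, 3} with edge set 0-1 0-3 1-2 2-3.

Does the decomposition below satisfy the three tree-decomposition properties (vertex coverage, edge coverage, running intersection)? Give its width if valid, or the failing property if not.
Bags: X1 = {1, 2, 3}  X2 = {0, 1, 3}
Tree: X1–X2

Every vertex of G appears in some bag (union = {0, 1, 2, 3}); every edge is covered by a bag; and for each vertex v the set of bags containing v is connected in the bag tree. The decomposition is therefore valid. The largest bag has 3 vertices, so the width is 2.

Yes; width 2.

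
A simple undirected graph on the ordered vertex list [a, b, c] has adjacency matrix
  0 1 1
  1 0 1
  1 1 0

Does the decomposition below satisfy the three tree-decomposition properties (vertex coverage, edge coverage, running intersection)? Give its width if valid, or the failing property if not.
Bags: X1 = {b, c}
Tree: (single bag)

No — vertex a appears in no bag.

A tree decomposition must satisfy three properties: every vertex lies in some bag; for every edge, both endpoints lie together in some bag; and for every vertex, the bags containing it form a connected subtree. Here vertex a appears in no bag, so the decomposition is invalid.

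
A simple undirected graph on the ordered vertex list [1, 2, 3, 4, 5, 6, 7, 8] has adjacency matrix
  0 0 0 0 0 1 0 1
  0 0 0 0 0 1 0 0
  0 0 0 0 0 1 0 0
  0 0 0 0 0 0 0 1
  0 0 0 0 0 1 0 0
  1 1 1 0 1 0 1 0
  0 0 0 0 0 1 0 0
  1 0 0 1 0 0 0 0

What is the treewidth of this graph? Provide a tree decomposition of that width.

Treewidth 1.
Bags: B1 = {6, 7}  B2 = {1, 6}  B3 = {5, 6}  B4 = {1, 8}  B5 = {4, 8}  B6 = {3, 6}  B7 = {2, 6}
Tree: B1–B2, B1–B3, B2–B4, B4–B5, B1–B6, B2–B7

The largest bag has 2 vertices, giving width 1; this decomposition certifies tw(G) ≤ 1. Any graph with an edge has treewidth ≥ 1, and G has the edge 7–6. The upper and lower bounds meet at 1, so that is the treewidth.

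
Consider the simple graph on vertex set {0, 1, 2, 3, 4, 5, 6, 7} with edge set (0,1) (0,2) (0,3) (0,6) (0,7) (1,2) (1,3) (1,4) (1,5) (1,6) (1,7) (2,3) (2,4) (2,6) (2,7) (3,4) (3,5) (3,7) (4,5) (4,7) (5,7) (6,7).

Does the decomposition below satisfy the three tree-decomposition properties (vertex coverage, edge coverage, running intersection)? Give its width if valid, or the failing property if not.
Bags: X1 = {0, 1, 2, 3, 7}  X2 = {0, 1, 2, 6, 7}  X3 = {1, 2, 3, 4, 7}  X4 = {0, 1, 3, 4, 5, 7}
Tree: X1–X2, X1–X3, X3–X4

A tree decomposition must satisfy three properties: every vertex lies in some bag; for every edge, both endpoints lie together in some bag; and for every vertex, the bags containing it form a connected subtree. Here bags containing vertex 0 are not connected in the tree, so the decomposition is invalid.

No — bags containing vertex 0 are not connected in the tree.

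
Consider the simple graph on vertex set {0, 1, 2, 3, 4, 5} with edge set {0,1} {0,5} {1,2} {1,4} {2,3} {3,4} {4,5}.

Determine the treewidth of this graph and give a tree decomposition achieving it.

Each bag holds 3 vertices, so the decomposition has width 2, which upper-bounds the treewidth. The edges 2–3–4–1–2 form a cycle, so G is not a tree and its treewidth is at least 2. Hence tw(G) = 2 exactly.

Treewidth 2.
Bags: B1 = {1, 2, 3}  B2 = {1, 3, 4}  B3 = {0, 1, 4}  B4 = {0, 4, 5}
Tree: B1–B2, B2–B3, B3–B4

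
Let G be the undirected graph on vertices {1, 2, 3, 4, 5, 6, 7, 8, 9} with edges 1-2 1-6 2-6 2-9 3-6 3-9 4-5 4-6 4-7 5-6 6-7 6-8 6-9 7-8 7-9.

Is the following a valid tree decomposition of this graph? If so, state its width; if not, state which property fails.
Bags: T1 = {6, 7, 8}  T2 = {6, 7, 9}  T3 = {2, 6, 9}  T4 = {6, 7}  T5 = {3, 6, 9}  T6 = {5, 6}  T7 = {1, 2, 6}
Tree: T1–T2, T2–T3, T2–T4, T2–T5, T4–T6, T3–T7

No — vertex 4 appears in no bag.

A tree decomposition must satisfy three properties: every vertex lies in some bag; for every edge, both endpoints lie together in some bag; and for every vertex, the bags containing it form a connected subtree. Here vertex 4 appears in no bag, so the decomposition is invalid.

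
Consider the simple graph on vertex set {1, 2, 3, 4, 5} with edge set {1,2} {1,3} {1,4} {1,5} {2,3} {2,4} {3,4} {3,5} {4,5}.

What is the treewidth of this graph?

A width-3 tree decomposition is:
Bags: B1 = {1, 3, 4, 5}  B2 = {1, 2, 3, 4}
Tree: B1–B2
Every bag has size at most 4, so the width is 4 − 1 = 3 and tw(G) ≤ 3. For the lower bound, the 4 vertices {1, 2, 3, 4} are pairwise adjacent, and any tree decomposition puts a clique entirely inside one bag — forcing width ≥ 3. Therefore the treewidth is 3.

3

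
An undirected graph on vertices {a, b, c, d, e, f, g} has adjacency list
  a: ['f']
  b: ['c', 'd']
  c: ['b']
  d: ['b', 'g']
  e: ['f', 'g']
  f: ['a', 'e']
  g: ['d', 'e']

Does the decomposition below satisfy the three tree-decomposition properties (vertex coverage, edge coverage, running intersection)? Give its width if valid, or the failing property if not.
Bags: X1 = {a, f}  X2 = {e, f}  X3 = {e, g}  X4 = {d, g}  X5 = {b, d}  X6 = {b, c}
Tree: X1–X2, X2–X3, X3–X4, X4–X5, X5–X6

Every vertex of G appears in some bag (union = {a, b, c, d, e, f, g}); every edge is covered by a bag; and for each vertex v the set of bags containing v is connected in the bag tree. The decomposition is therefore valid. The largest bag has 2 vertices, so the width is 1.

Yes; width 1.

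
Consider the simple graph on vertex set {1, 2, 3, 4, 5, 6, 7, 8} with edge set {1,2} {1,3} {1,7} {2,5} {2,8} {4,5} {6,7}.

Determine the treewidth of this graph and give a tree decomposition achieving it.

Treewidth 1.
One such decomposition:
Bags: B1 = {1, 2}  B2 = {1, 7}  B3 = {2, 8}  B4 = {2, 5}  B5 = {4, 5}  B6 = {6, 7}  B7 = {1, 3}
Tree: B1–B2, B1–B3, B3–B4, B4–B5, B2–B6, B2–B7

The largest bag has 2 vertices, giving width 1; this decomposition certifies tw(G) ≤ 1. Any graph with an edge has treewidth ≥ 1, and G has the edge 2–1. Combining the bounds, tw(G) = 1.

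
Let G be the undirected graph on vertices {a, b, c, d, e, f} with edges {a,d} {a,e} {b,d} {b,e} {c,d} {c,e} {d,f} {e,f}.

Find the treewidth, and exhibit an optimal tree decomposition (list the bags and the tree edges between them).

Treewidth 2.
One optimal decomposition is:
Bags: B1 = {a, d, e}  B2 = {b, d, e}  B3 = {d, e, f}  B4 = {c, d, e}
Tree: B1–B2, B2–B3, B3–B4

Each bag holds 3 vertices, so the decomposition has width 2, which upper-bounds the treewidth. For the lower bound, G contains the cycle d–a–e–b–d, so G is not a forest; only forests have treewidth ≤ 1, hence tw(G) ≥ 2. Hence tw(G) = 2 exactly.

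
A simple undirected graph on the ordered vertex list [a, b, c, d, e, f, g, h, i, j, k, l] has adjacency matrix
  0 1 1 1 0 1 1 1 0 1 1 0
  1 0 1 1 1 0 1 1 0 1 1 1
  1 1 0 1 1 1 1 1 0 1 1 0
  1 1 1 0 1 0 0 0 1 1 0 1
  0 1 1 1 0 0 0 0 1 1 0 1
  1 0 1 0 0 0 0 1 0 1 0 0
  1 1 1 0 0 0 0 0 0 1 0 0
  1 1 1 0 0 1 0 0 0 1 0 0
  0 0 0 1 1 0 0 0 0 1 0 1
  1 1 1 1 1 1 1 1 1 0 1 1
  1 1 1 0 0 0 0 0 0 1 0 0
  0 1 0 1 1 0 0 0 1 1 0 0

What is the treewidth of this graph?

4

A width-4 tree decomposition is:
Bags: B1 = {a, b, c, d, j}  B2 = {b, c, d, e, j}  B3 = {a, b, c, h, j}  B4 = {a, b, c, g, j}  B5 = {b, d, e, j, l}  B6 = {a, c, f, h, j}  B7 = {d, e, i, j, l}  B8 = {a, b, c, j, k}
Tree: B1–B2, B1–B3, B1–B4, B2–B5, B3–B6, B5–B7, B3–B8
Every bag has size at most 5, so the width is 5 − 1 = 4 and tw(G) ≤ 4. Conversely, {a, c, f, h, j} is a clique of size 5, and the vertices of any clique must share a bag in every tree decomposition; so some bag has ≥ 5 vertices and tw(G) ≥ 4. Combining the bounds, tw(G) = 4.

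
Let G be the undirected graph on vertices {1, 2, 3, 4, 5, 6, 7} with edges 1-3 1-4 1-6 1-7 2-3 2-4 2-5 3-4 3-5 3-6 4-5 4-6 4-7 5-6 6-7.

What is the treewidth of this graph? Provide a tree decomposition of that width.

Treewidth 3.
One optimal decomposition is:
Bags: B1 = {1, 3, 4, 6}  B2 = {3, 4, 5, 6}  B3 = {1, 4, 6, 7}  B4 = {2, 3, 4, 5}
Tree: B1–B2, B1–B3, B2–B4

Each bag holds 4 vertices, so the decomposition has width 3, which upper-bounds the treewidth. Conversely, {1, 3, 4, 6} is a clique of size 4, and the vertices of any clique must share a bag in every tree decomposition; so some bag has ≥ 4 vertices and tw(G) ≥ 3. Hence tw(G) = 3 exactly.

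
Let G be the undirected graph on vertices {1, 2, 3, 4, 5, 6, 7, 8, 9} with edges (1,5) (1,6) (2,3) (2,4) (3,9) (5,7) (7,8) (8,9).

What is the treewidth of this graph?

A width-1 tree decomposition is:
Bags: B1 = {2, 4}  B2 = {2, 3}  B3 = {3, 9}  B4 = {8, 9}  B5 = {7, 8}  B6 = {5, 7}  B7 = {1, 5}  B8 = {1, 6}
Tree: B1–B2, B2–B3, B3–B4, B4–B5, B5–B6, B6–B7, B7–B8
The largest bag has 2 vertices, giving width 1; this decomposition certifies tw(G) ≤ 1. Since G has at least one edge (e.g. 4–2), it is not an edgeless graph, so tw(G) ≥ 1. Hence tw(G) = 1 exactly.

1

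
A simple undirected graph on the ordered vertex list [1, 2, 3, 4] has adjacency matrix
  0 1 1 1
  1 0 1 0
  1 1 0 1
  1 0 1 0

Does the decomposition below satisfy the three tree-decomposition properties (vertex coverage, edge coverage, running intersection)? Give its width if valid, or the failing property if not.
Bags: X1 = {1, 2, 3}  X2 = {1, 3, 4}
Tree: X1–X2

Yes; width 2.

Every vertex of G appears in some bag (union = {1, 2, 3, 4}); every edge is covered by a bag; and for each vertex v the set of bags containing v is connected in the bag tree. The decomposition is therefore valid. The largest bag has 3 vertices, so the width is 2.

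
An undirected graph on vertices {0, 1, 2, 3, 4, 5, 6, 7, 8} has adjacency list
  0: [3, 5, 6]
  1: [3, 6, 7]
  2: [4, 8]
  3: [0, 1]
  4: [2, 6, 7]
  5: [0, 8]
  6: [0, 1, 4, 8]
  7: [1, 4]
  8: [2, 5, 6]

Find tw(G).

3

A width-3 tree decomposition is:
Bags: B1 = {0, 2, 5, 8}  B2 = {0, 2, 6, 8}  B3 = {0, 2, 4, 6}  B4 = {0, 3, 4, 6}  B5 = {1, 3, 4, 6}  B6 = {1, 3, 4, 7}
Tree: B1–B2, B2–B3, B3–B4, B4–B5, B5–B6
Every bag has size at most 4, so the width is 4 − 1 = 3 and tw(G) ≤ 3. For the lower bound: the 4 vertex sets {2,5,8}, {0}, {6}, {1,3,4,7} are disjoint, each induces a connected subgraph, and every pair is joined by at least one edge of G. Contracting each set to a single vertex therefore yields K_{4} as a minor, and since treewidth is minor-monotone, tw(G) ≥ tw(K_{4}) = 3. Combining the bounds, tw(G) = 3.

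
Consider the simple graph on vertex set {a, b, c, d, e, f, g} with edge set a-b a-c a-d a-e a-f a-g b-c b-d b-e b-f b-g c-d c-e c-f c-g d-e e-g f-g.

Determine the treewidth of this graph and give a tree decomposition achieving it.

The largest bag has 5 vertices, giving width 4; this decomposition certifies tw(G) ≤ 4. Conversely, {a, b, c, d, e} is a clique of size 5, and the vertices of any clique must share a bag in every tree decomposition; so some bag has ≥ 5 vertices and tw(G) ≥ 4. Combining the bounds, tw(G) = 4.

Treewidth 4.
One such decomposition:
Bags: B1 = {a, b, c, f, g}  B2 = {a, b, c, e, g}  B3 = {a, b, c, d, e}
Tree: B1–B2, B2–B3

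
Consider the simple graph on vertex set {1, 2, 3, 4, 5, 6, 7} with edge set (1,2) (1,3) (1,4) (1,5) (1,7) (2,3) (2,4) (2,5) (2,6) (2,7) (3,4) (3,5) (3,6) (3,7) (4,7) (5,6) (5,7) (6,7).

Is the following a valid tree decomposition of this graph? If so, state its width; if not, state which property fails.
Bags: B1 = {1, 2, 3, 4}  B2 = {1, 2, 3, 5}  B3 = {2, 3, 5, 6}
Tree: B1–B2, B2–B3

No — vertex 7 appears in no bag.

A tree decomposition must satisfy three properties: every vertex lies in some bag; for every edge, both endpoints lie together in some bag; and for every vertex, the bags containing it form a connected subtree. Here vertex 7 appears in no bag, so the decomposition is invalid.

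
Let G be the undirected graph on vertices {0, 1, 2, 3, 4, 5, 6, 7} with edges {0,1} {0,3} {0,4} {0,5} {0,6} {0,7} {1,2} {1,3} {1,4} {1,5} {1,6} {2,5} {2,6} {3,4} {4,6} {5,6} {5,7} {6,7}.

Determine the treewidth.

A width-3 tree decomposition is:
Bags: B1 = {0, 1, 4, 6}  B2 = {0, 1, 5, 6}  B3 = {0, 5, 6, 7}  B4 = {0, 1, 3, 4}  B5 = {1, 2, 5, 6}
Tree: B1–B2, B2–B3, B1–B4, B2–B5
Each bag holds 4 vertices, so the decomposition has width 3, which upper-bounds the treewidth. On the other hand G contains the 4-clique {0, 1, 3, 4}. A clique must lie in a single bag of any decomposition, so no decomposition can have width below 3. Therefore the treewidth is 3.

3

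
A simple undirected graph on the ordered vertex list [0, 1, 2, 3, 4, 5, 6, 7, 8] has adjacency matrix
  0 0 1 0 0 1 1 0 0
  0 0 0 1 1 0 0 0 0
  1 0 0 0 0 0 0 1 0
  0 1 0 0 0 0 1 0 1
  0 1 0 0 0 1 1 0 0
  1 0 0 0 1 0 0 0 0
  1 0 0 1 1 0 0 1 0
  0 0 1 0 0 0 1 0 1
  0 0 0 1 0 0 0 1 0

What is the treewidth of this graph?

A width-3 tree decomposition is:
Bags: B1 = {0, 2, 5, 7}  B2 = {0, 5, 6, 7}  B3 = {4, 5, 6, 7}  B4 = {4, 6, 7, 8}  B5 = {3, 4, 6, 8}  B6 = {1, 3, 4, 8}
Tree: B1–B2, B2–B3, B3–B4, B4–B5, B5–B6
The largest bag has 4 vertices, giving width 3; this decomposition certifies tw(G) ≤ 3. For the lower bound: the 4 vertex sets {0,2,5}, {7}, {6}, {1,3,4,8} are disjoint, each induces a connected subgraph, and every pair is joined by at least one edge of G. Contracting each set to a single vertex therefore yields K_{4} as a minor, and since treewidth is minor-monotone, tw(G) ≥ tw(K_{4}) = 3. Combining the bounds, tw(G) = 3.

3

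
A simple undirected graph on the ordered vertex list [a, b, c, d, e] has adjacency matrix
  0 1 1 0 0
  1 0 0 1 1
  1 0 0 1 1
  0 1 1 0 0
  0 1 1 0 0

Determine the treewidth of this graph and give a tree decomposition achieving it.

The largest bag has 3 vertices, giving width 2; this decomposition certifies tw(G) ≤ 2. The edges a–b–d–c–a form a cycle, so G is not a tree and its treewidth is at least 2. Therefore the treewidth is 2.

Treewidth 2.
One such decomposition:
Bags: B1 = {a, b, c}  B2 = {b, c, d}  B3 = {b, c, e}
Tree: B1–B2, B2–B3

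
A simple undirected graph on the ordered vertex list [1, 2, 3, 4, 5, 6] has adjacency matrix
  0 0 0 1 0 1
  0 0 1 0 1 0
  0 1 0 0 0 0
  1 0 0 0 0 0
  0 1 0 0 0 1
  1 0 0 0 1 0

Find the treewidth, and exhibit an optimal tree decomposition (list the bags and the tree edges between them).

Treewidth 1.
One such decomposition:
Bags: B1 = {2, 3}  B2 = {2, 5}  B3 = {5, 6}  B4 = {1, 6}  B5 = {1, 4}
Tree: B1–B2, B2–B3, B3–B4, B4–B5

Each bag holds 2 vertices, so the decomposition has width 1, which upper-bounds the treewidth. Since G has at least one edge (e.g. 3–2), it is not an edgeless graph, so tw(G) ≥ 1. Hence tw(G) = 1 exactly.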